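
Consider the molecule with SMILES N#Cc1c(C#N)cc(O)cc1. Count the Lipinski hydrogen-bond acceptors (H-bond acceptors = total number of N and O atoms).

N atoms: 2; O atoms: 1.
Lipinski HBA = 2 + 1 = 3.

3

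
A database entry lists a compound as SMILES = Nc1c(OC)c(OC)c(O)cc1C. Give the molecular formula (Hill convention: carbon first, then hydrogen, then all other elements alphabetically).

Walk through each heavy atom and fill implicit hydrogens from standard valence (C 4, N 3, O 2, S 2, halogen 1); for lowercase aromatic atoms, an aromatic c carries 1 H when it has two neighbours and 0 H with three, and aromatic n carries 0 H:
  atom 1: N, bond orders sum to 1 (valence 3) → 2 H
  atom 2: aromatic c, 3 neighbours → 0 H
  atom 3: aromatic c, 3 neighbours → 0 H
  atom 4: O, bond orders sum to 2 (valence 2) → 0 H
  atom 5: C, bond orders sum to 1 (valence 4) → 3 H
  atom 6: aromatic c, 3 neighbours → 0 H
  atom 7: O, bond orders sum to 2 (valence 2) → 0 H
  atom 8: C, bond orders sum to 1 (valence 4) → 3 H
  atom 9: aromatic c, 3 neighbours → 0 H
  atom 10: O, bond orders sum to 1 (valence 2) → 1 H
  atom 11: aromatic c, 2 neighbours → 1 H
  atom 12: aromatic c, 3 neighbours → 0 H
  atom 13: C, bond orders sum to 1 (valence 4) → 3 H
Totals → C:9, H:13, N:1, O:3.
In Hill order: C9H13NO3.

C9H13NO3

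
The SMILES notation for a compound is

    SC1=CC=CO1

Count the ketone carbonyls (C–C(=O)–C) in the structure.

Scan the SMILES for the ketone motif — none present.
Groups that are present: 1 thiol.

0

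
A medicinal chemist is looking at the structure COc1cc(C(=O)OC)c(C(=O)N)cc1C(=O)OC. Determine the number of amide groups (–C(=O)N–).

1

The amide motif appears at heavy-atom position 11 in the SMILES.
Other groups present: 2 ester, 1 ether.
Amide count: 1.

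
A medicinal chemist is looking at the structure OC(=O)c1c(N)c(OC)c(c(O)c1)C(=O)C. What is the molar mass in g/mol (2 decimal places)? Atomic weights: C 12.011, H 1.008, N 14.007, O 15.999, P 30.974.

225.20 g/mol

First, the molecular formula is C10H11NO5 (counting implicit H from valence).
  C: 10 × 12.011 = 120.110
  H: 11 × 1.008 = 11.088
  N: 1 × 14.007 = 14.007
  O: 5 × 15.999 = 79.995
Sum: 10×12.011 + 11×1.008 + 1×14.007 + 5×15.999 = 225.200 → 225.20 g/mol.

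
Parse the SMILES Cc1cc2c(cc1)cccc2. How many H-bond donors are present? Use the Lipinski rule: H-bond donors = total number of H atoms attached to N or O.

0

Donors: find every N or O and count the H atoms it carries.
  (no N or O atoms present)
Lipinski HBD = 0.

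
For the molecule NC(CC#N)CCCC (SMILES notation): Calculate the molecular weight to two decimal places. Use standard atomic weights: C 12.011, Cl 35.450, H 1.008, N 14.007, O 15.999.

First, the molecular formula is C7H14N2 (counting implicit H from valence).
  C: 7 × 12.011 = 84.077
  H: 14 × 1.008 = 14.112
  N: 2 × 14.007 = 28.014
Sum: 7×12.011 + 14×1.008 + 2×14.007 = 126.203 → 126.20 g/mol.

126.20 g/mol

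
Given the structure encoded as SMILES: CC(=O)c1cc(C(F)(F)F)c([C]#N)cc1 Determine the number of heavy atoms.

Every atom symbol written in the SMILES (organic subset) is one heavy atom; implicit H are not written.
Heavy atoms by element → C:10, F:3, N:1, O:1.
Total: 15.

15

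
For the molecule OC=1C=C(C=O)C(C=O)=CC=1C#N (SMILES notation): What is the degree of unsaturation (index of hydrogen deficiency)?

Molecular formula: C9H5NO3.
DoU = (2C + 2 + N − H − X) / 2, where X is the halogen count and O/S are ignored.
    = (2·9 + 2 + 1 − 5 − 0) / 2 = 16 / 2 = 8.

8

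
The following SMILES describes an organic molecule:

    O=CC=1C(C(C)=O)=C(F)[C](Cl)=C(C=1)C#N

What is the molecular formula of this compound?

Walk through each heavy atom and fill implicit hydrogens from standard valence (C 4, N 3, O 2, S 2, halogen 1):
  atom 1: O, bond orders sum to 2 (valence 2) → 0 H
  atom 2: C, bond orders sum to 3 (valence 4) → 1 H
  atom 3: C, bond orders sum to 4 (valence 4) → 0 H
  atom 4: C, bond orders sum to 4 (valence 4) → 0 H
  atom 5: C, bond orders sum to 4 (valence 4) → 0 H
  atom 6: C, bond orders sum to 1 (valence 4) → 3 H
  atom 7: O, bond orders sum to 2 (valence 2) → 0 H
  atom 8: C, bond orders sum to 4 (valence 4) → 0 H
  atom 9: F (halogen, monovalent) → 0 H
  atom 10: C with explicit H count 0
  atom 11: Cl (halogen, monovalent) → 0 H
  atom 12: C, bond orders sum to 4 (valence 4) → 0 H
  atom 13: C, bond orders sum to 3 (valence 4) → 1 H
  atom 14: C, bond orders sum to 4 (valence 4) → 0 H
  atom 15: N, bond orders sum to 3 (valence 3) → 0 H
Totals → C:10, H:5, Cl:1, F:1, N:1, O:2.

C10H5ClFNO2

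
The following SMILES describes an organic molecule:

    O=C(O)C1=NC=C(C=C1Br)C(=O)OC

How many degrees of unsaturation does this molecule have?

Molecular formula: C8H6BrNO4.
DoU = (2C + 2 + N − H − X) / 2, where X is the halogen count and O/S are ignored.
    = (2·8 + 2 + 1 − 6 − 1) / 2 = 12 / 2 = 6.

6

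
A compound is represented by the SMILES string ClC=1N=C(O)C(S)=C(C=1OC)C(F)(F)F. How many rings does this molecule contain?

In SMILES, each pair of matching ring-closure digits denotes one ring-closing bond; the number of such bonds equals the number of independent rings.
Ring-closure bonds here: 1.

1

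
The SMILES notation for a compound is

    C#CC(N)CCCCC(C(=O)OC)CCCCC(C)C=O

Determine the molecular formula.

Walk through each heavy atom and fill implicit hydrogens from standard valence (C 4, N 3, O 2, S 2, halogen 1):
  atom 1: C, bond orders sum to 3 (valence 4) → 1 H
  atom 2: C, bond orders sum to 4 (valence 4) → 0 H
  atom 3: C, bond orders sum to 3 (valence 4) → 1 H
  atom 4: N, bond orders sum to 1 (valence 3) → 2 H
  atom 5: C, bond orders sum to 2 (valence 4) → 2 H
  atom 6: C, bond orders sum to 2 (valence 4) → 2 H
  atom 7: C, bond orders sum to 2 (valence 4) → 2 H
  atom 8: C, bond orders sum to 2 (valence 4) → 2 H
  atom 9: C, bond orders sum to 3 (valence 4) → 1 H
  atom 10: C, bond orders sum to 4 (valence 4) → 0 H
  atom 11: O, bond orders sum to 2 (valence 2) → 0 H
  atom 12: O, bond orders sum to 2 (valence 2) → 0 H
  atom 13: C, bond orders sum to 1 (valence 4) → 3 H
  atom 14: C, bond orders sum to 2 (valence 4) → 2 H
  atom 15: C, bond orders sum to 2 (valence 4) → 2 H
  atom 16: C, bond orders sum to 2 (valence 4) → 2 H
  atom 17: C, bond orders sum to 2 (valence 4) → 2 H
  atom 18: C, bond orders sum to 3 (valence 4) → 1 H
  atom 19: C, bond orders sum to 1 (valence 4) → 3 H
  atom 20: C, bond orders sum to 3 (valence 4) → 1 H
  atom 21: O, bond orders sum to 2 (valence 2) → 0 H
Totals → C:17, H:29, N:1, O:3.
In Hill order: C17H29NO3.

C17H29NO3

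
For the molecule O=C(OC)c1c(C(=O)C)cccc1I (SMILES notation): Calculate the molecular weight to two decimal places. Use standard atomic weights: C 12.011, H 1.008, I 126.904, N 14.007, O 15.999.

First, the molecular formula is C10H9IO3 (counting implicit H from valence).
  C: 10 × 12.011 = 120.110
  H: 9 × 1.008 = 9.072
  I: 1 × 126.904 = 126.904
  O: 3 × 15.999 = 47.997
Sum: 10×12.011 + 9×1.008 + 1×126.904 + 3×15.999 = 304.083 → 304.08 g/mol.

304.08 g/mol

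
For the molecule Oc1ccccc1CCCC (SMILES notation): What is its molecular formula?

C10H14O

Walk through each heavy atom and fill implicit hydrogens from standard valence (C 4, N 3, O 2, S 2, halogen 1); for lowercase aromatic atoms, an aromatic c carries 1 H when it has two neighbours and 0 H with three, and aromatic n carries 0 H:
  atom 1: O, bond orders sum to 1 (valence 2) → 1 H
  atom 2: aromatic c, 3 neighbours → 0 H
  atom 3: aromatic c, 2 neighbours → 1 H
  atom 4: aromatic c, 2 neighbours → 1 H
  atom 5: aromatic c, 2 neighbours → 1 H
  atom 6: aromatic c, 2 neighbours → 1 H
  atom 7: aromatic c, 3 neighbours → 0 H
  atom 8: C, bond orders sum to 2 (valence 4) → 2 H
  atom 9: C, bond orders sum to 2 (valence 4) → 2 H
  atom 10: C, bond orders sum to 2 (valence 4) → 2 H
  atom 11: C, bond orders sum to 1 (valence 4) → 3 H
Totals → C:10, H:14, O:1.
In Hill order: C10H14O.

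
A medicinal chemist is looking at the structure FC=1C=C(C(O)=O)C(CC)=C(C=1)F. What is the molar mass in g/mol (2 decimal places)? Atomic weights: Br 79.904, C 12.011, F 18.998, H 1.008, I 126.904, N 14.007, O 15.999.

186.16 g/mol

First, the molecular formula is C9H8F2O2 (counting implicit H from valence).
  C: 9 × 12.011 = 108.099
  F: 2 × 18.998 = 37.996
  H: 8 × 1.008 = 8.064
  O: 2 × 15.999 = 31.998
Sum: 9×12.011 + 2×18.998 + 8×1.008 + 2×15.999 = 186.157 → 186.16 g/mol.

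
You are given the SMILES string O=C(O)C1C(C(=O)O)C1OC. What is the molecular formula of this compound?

C6H8O5

Walk through each heavy atom and fill implicit hydrogens from standard valence (C 4, N 3, O 2, S 2, halogen 1):
  atom 1: O, bond orders sum to 2 (valence 2) → 0 H
  atom 2: C, bond orders sum to 4 (valence 4) → 0 H
  atom 3: O, bond orders sum to 1 (valence 2) → 1 H
  atom 4: C, bond orders sum to 3 (valence 4) → 1 H
  atom 5: C, bond orders sum to 3 (valence 4) → 1 H
  atom 6: C, bond orders sum to 4 (valence 4) → 0 H
  atom 7: O, bond orders sum to 2 (valence 2) → 0 H
  atom 8: O, bond orders sum to 1 (valence 2) → 1 H
  atom 9: C, bond orders sum to 3 (valence 4) → 1 H
  atom 10: O, bond orders sum to 2 (valence 2) → 0 H
  atom 11: C, bond orders sum to 1 (valence 4) → 3 H
Totals → C:6, H:8, O:5.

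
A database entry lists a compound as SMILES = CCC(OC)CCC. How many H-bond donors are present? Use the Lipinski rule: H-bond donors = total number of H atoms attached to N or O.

0

Donors: find every N or O and count the H atoms it carries.
  atom 4 (O): bond orders sum to 2 → 0 H
Lipinski HBD = 0.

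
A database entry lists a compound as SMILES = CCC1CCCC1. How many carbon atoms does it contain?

Count every carbon token in the SMILES (each C, including those in ring-closure positions and inside branches).
Carbon count: 7.

7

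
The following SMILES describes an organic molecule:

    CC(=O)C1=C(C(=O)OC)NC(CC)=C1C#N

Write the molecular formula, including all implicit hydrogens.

Walk through each heavy atom and fill implicit hydrogens from standard valence (C 4, N 3, O 2, S 2, halogen 1):
  atom 1: C, bond orders sum to 1 (valence 4) → 3 H
  atom 2: C, bond orders sum to 4 (valence 4) → 0 H
  atom 3: O, bond orders sum to 2 (valence 2) → 0 H
  atom 4: C, bond orders sum to 4 (valence 4) → 0 H
  atom 5: C, bond orders sum to 4 (valence 4) → 0 H
  atom 6: C, bond orders sum to 4 (valence 4) → 0 H
  atom 7: O, bond orders sum to 2 (valence 2) → 0 H
  atom 8: O, bond orders sum to 2 (valence 2) → 0 H
  atom 9: C, bond orders sum to 1 (valence 4) → 3 H
  atom 10: N, bond orders sum to 2 (valence 3) → 1 H
  atom 11: C, bond orders sum to 4 (valence 4) → 0 H
  atom 12: C, bond orders sum to 2 (valence 4) → 2 H
  atom 13: C, bond orders sum to 1 (valence 4) → 3 H
  atom 14: C, bond orders sum to 4 (valence 4) → 0 H
  atom 15: C, bond orders sum to 4 (valence 4) → 0 H
  atom 16: N, bond orders sum to 3 (valence 3) → 0 H
Totals → C:11, H:12, N:2, O:3.
In Hill order: C11H12N2O3.

C11H12N2O3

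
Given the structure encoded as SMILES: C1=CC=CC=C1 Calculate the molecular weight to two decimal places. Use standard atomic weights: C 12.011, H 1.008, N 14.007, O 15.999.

First, the molecular formula is C6H6 (counting implicit H from valence).
  C: 6 × 12.011 = 72.066
  H: 6 × 1.008 = 6.048
Sum: 6×12.011 + 6×1.008 = 78.114 → 78.11 g/mol.

78.11 g/mol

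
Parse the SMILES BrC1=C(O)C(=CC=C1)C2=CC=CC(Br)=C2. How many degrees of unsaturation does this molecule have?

8

Molecular formula: C12H8Br2O.
DoU = (2C + 2 + N − H − X) / 2, where X is the halogen count and O/S are ignored.
    = (2·12 + 2 + 0 − 8 − 2) / 2 = 16 / 2 = 8.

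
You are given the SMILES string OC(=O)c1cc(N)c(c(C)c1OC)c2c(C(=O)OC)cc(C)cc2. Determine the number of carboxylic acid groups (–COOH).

The carboxylic acid motif appears at heavy-atom position 2 in the SMILES.
Other groups present: 1 ester, 1 ether, 1 primary amine.
Carboxylic acid count: 1.

1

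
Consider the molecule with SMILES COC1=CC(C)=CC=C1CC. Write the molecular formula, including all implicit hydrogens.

C10H14O

Walk through each heavy atom and fill implicit hydrogens from standard valence (C 4, N 3, O 2, S 2, halogen 1):
  atom 1: C, bond orders sum to 1 (valence 4) → 3 H
  atom 2: O, bond orders sum to 2 (valence 2) → 0 H
  atom 3: C, bond orders sum to 4 (valence 4) → 0 H
  atom 4: C, bond orders sum to 3 (valence 4) → 1 H
  atom 5: C, bond orders sum to 4 (valence 4) → 0 H
  atom 6: C, bond orders sum to 1 (valence 4) → 3 H
  atom 7: C, bond orders sum to 3 (valence 4) → 1 H
  atom 8: C, bond orders sum to 3 (valence 4) → 1 H
  atom 9: C, bond orders sum to 4 (valence 4) → 0 H
  atom 10: C, bond orders sum to 2 (valence 4) → 2 H
  atom 11: C, bond orders sum to 1 (valence 4) → 3 H
Totals → C:10, H:14, O:1.
In Hill order: C10H14O.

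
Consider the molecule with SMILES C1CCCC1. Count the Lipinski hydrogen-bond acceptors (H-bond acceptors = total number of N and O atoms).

0

N atoms: 0; O atoms: 0.
Lipinski HBA = 0 + 0 = 0.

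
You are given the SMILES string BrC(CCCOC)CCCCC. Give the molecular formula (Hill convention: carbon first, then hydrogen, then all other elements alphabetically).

Walk through each heavy atom and fill implicit hydrogens from standard valence (C 4, N 3, O 2, S 2, halogen 1):
  atom 1: Br (halogen, monovalent) → 0 H
  atom 2: C, bond orders sum to 3 (valence 4) → 1 H
  atom 3: C, bond orders sum to 2 (valence 4) → 2 H
  atom 4: C, bond orders sum to 2 (valence 4) → 2 H
  atom 5: C, bond orders sum to 2 (valence 4) → 2 H
  atom 6: O, bond orders sum to 2 (valence 2) → 0 H
  atom 7: C, bond orders sum to 1 (valence 4) → 3 H
  atom 8: C, bond orders sum to 2 (valence 4) → 2 H
  atom 9: C, bond orders sum to 2 (valence 4) → 2 H
  atom 10: C, bond orders sum to 2 (valence 4) → 2 H
  atom 11: C, bond orders sum to 2 (valence 4) → 2 H
  atom 12: C, bond orders sum to 1 (valence 4) → 3 H
Totals → C:10, H:21, Br:1, O:1.

C10H21BrO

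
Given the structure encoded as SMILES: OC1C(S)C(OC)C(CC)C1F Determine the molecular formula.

Walk through each heavy atom and fill implicit hydrogens from standard valence (C 4, N 3, O 2, S 2, halogen 1):
  atom 1: O, bond orders sum to 1 (valence 2) → 1 H
  atom 2: C, bond orders sum to 3 (valence 4) → 1 H
  atom 3: C, bond orders sum to 3 (valence 4) → 1 H
  atom 4: S, bond orders sum to 1 (valence 2) → 1 H
  atom 5: C, bond orders sum to 3 (valence 4) → 1 H
  atom 6: O, bond orders sum to 2 (valence 2) → 0 H
  atom 7: C, bond orders sum to 1 (valence 4) → 3 H
  atom 8: C, bond orders sum to 3 (valence 4) → 1 H
  atom 9: C, bond orders sum to 2 (valence 4) → 2 H
  atom 10: C, bond orders sum to 1 (valence 4) → 3 H
  atom 11: C, bond orders sum to 3 (valence 4) → 1 H
  atom 12: F (halogen, monovalent) → 0 H
Totals → C:8, H:15, F:1, O:2, S:1.

C8H15FO2S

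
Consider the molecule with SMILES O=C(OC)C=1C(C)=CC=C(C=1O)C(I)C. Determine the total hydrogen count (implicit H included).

13

Walk through each heavy atom and fill implicit hydrogens from standard valence (C 4, N 3, O 2, S 2, halogen 1):
  atom 1: O, bond orders sum to 2 (valence 2) → 0 H
  atom 2: C, bond orders sum to 4 (valence 4) → 0 H
  atom 3: O, bond orders sum to 2 (valence 2) → 0 H
  atom 4: C, bond orders sum to 1 (valence 4) → 3 H
  atom 5: C, bond orders sum to 4 (valence 4) → 0 H
  atom 6: C, bond orders sum to 4 (valence 4) → 0 H
  atom 7: C, bond orders sum to 1 (valence 4) → 3 H
  atom 8: C, bond orders sum to 3 (valence 4) → 1 H
  atom 9: C, bond orders sum to 3 (valence 4) → 1 H
  atom 10: C, bond orders sum to 4 (valence 4) → 0 H
  atom 11: C, bond orders sum to 4 (valence 4) → 0 H
  atom 12: O, bond orders sum to 1 (valence 2) → 1 H
  atom 13: C, bond orders sum to 3 (valence 4) → 1 H
  atom 14: I (halogen, monovalent) → 0 H
  atom 15: C, bond orders sum to 1 (valence 4) → 3 H
Total hydrogens: 13.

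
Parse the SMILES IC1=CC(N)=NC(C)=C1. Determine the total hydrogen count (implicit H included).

7

Walk through each heavy atom and fill implicit hydrogens from standard valence (C 4, N 3, O 2, S 2, halogen 1):
  atom 1: I (halogen, monovalent) → 0 H
  atom 2: C, bond orders sum to 4 (valence 4) → 0 H
  atom 3: C, bond orders sum to 3 (valence 4) → 1 H
  atom 4: C, bond orders sum to 4 (valence 4) → 0 H
  atom 5: N, bond orders sum to 1 (valence 3) → 2 H
  atom 6: N, bond orders sum to 3 (valence 3) → 0 H
  atom 7: C, bond orders sum to 4 (valence 4) → 0 H
  atom 8: C, bond orders sum to 1 (valence 4) → 3 H
  atom 9: C, bond orders sum to 3 (valence 4) → 1 H
Total hydrogens: 7.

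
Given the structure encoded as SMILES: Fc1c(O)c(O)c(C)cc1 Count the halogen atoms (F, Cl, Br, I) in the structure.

Halogen atoms appear at heavy-atom position 1 (1×F).
Other groups present: 2 hydroxyl.
Halogen count: 1.

1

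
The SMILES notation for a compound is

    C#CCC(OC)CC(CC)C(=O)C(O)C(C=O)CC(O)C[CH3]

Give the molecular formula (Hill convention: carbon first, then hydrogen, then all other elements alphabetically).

Walk through each heavy atom and fill implicit hydrogens from standard valence (C 4, N 3, O 2, S 2, halogen 1):
  atom 1: C, bond orders sum to 3 (valence 4) → 1 H
  atom 2: C, bond orders sum to 4 (valence 4) → 0 H
  atom 3: C, bond orders sum to 2 (valence 4) → 2 H
  atom 4: C, bond orders sum to 3 (valence 4) → 1 H
  atom 5: O, bond orders sum to 2 (valence 2) → 0 H
  atom 6: C, bond orders sum to 1 (valence 4) → 3 H
  atom 7: C, bond orders sum to 2 (valence 4) → 2 H
  atom 8: C, bond orders sum to 3 (valence 4) → 1 H
  atom 9: C, bond orders sum to 2 (valence 4) → 2 H
  atom 10: C, bond orders sum to 1 (valence 4) → 3 H
  atom 11: C, bond orders sum to 4 (valence 4) → 0 H
  atom 12: O, bond orders sum to 2 (valence 2) → 0 H
  atom 13: C, bond orders sum to 3 (valence 4) → 1 H
  atom 14: O, bond orders sum to 1 (valence 2) → 1 H
  atom 15: C, bond orders sum to 3 (valence 4) → 1 H
  atom 16: C, bond orders sum to 3 (valence 4) → 1 H
  atom 17: O, bond orders sum to 2 (valence 2) → 0 H
  atom 18: C, bond orders sum to 2 (valence 4) → 2 H
  atom 19: C, bond orders sum to 3 (valence 4) → 1 H
  atom 20: O, bond orders sum to 1 (valence 2) → 1 H
  atom 21: C, bond orders sum to 2 (valence 4) → 2 H
  atom 22: C with explicit H count 3
Totals → C:17, H:28, O:5.
In Hill order: C17H28O5.

C17H28O5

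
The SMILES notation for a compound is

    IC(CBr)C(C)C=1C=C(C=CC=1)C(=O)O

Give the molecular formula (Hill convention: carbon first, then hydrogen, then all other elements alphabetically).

Walk through each heavy atom and fill implicit hydrogens from standard valence (C 4, N 3, O 2, S 2, halogen 1):
  atom 1: I (halogen, monovalent) → 0 H
  atom 2: C, bond orders sum to 3 (valence 4) → 1 H
  atom 3: C, bond orders sum to 2 (valence 4) → 2 H
  atom 4: Br (halogen, monovalent) → 0 H
  atom 5: C, bond orders sum to 3 (valence 4) → 1 H
  atom 6: C, bond orders sum to 1 (valence 4) → 3 H
  atom 7: C, bond orders sum to 4 (valence 4) → 0 H
  atom 8: C, bond orders sum to 3 (valence 4) → 1 H
  atom 9: C, bond orders sum to 4 (valence 4) → 0 H
  atom 10: C, bond orders sum to 3 (valence 4) → 1 H
  atom 11: C, bond orders sum to 3 (valence 4) → 1 H
  atom 12: C, bond orders sum to 3 (valence 4) → 1 H
  atom 13: C, bond orders sum to 4 (valence 4) → 0 H
  atom 14: O, bond orders sum to 2 (valence 2) → 0 H
  atom 15: O, bond orders sum to 1 (valence 2) → 1 H
Totals → C:11, H:12, Br:1, I:1, O:2.
In Hill order: C11H12BrIO2.

C11H12BrIO2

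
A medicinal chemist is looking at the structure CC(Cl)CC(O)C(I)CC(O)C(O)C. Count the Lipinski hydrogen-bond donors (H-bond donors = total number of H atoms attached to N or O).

3

Donors: find every N or O and count the H atoms it carries.
  atom 6 (O): bond orders sum to 1 → 1 H
  atom 11 (O): bond orders sum to 1 → 1 H
  atom 13 (O): bond orders sum to 1 → 1 H
Lipinski HBD = 3.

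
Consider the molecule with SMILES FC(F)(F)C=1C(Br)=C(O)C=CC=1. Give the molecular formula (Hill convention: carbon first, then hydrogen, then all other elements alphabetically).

Walk through each heavy atom and fill implicit hydrogens from standard valence (C 4, N 3, O 2, S 2, halogen 1):
  atom 1: F (halogen, monovalent) → 0 H
  atom 2: C, bond orders sum to 4 (valence 4) → 0 H
  atom 3: F (halogen, monovalent) → 0 H
  atom 4: F (halogen, monovalent) → 0 H
  atom 5: C, bond orders sum to 4 (valence 4) → 0 H
  atom 6: C, bond orders sum to 4 (valence 4) → 0 H
  atom 7: Br (halogen, monovalent) → 0 H
  atom 8: C, bond orders sum to 4 (valence 4) → 0 H
  atom 9: O, bond orders sum to 1 (valence 2) → 1 H
  atom 10: C, bond orders sum to 3 (valence 4) → 1 H
  atom 11: C, bond orders sum to 3 (valence 4) → 1 H
  atom 12: C, bond orders sum to 3 (valence 4) → 1 H
Totals → C:7, H:4, Br:1, F:3, O:1.
In Hill order: C7H4BrF3O.

C7H4BrF3O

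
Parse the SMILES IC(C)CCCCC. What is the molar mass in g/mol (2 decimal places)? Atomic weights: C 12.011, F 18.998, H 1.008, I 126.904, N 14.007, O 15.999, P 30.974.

226.10 g/mol

First, the molecular formula is C7H15I (counting implicit H from valence).
  C: 7 × 12.011 = 84.077
  H: 15 × 1.008 = 15.120
  I: 1 × 126.904 = 126.904
Sum: 7×12.011 + 15×1.008 + 1×126.904 = 226.101 → 226.10 g/mol.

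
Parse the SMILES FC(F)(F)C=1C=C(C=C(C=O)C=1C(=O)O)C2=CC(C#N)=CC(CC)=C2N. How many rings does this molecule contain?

2

In SMILES, each pair of matching ring-closure digits denotes one ring-closing bond; the number of such bonds equals the number of independent rings.
Ring-closure bonds here: 2.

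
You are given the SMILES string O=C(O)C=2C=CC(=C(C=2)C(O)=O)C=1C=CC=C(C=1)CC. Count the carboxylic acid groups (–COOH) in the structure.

The carboxylic acid motif appears at heavy-atom positions 2, 10 in the SMILES.
Carboxylic acid count: 2.

2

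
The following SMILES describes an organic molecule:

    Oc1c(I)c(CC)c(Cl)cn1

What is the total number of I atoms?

1

Scan the SMILES for I atoms (remember two-letter symbols like Cl and Br are single atoms).
Iodine count: 1.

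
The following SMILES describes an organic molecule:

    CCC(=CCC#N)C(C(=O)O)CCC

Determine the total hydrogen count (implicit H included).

17

Walk through each heavy atom and fill implicit hydrogens from standard valence (C 4, N 3, O 2, S 2, halogen 1):
  atom 1: C, bond orders sum to 1 (valence 4) → 3 H
  atom 2: C, bond orders sum to 2 (valence 4) → 2 H
  atom 3: C, bond orders sum to 4 (valence 4) → 0 H
  atom 4: C, bond orders sum to 3 (valence 4) → 1 H
  atom 5: C, bond orders sum to 2 (valence 4) → 2 H
  atom 6: C, bond orders sum to 4 (valence 4) → 0 H
  atom 7: N, bond orders sum to 3 (valence 3) → 0 H
  atom 8: C, bond orders sum to 3 (valence 4) → 1 H
  atom 9: C, bond orders sum to 4 (valence 4) → 0 H
  atom 10: O, bond orders sum to 2 (valence 2) → 0 H
  atom 11: O, bond orders sum to 1 (valence 2) → 1 H
  atom 12: C, bond orders sum to 2 (valence 4) → 2 H
  atom 13: C, bond orders sum to 2 (valence 4) → 2 H
  atom 14: C, bond orders sum to 1 (valence 4) → 3 H
Total hydrogens: 17.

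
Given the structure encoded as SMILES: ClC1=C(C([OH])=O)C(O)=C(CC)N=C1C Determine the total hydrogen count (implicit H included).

Walk through each heavy atom and fill implicit hydrogens from standard valence (C 4, N 3, O 2, S 2, halogen 1):
  atom 1: Cl (halogen, monovalent) → 0 H
  atom 2: C, bond orders sum to 4 (valence 4) → 0 H
  atom 3: C, bond orders sum to 4 (valence 4) → 0 H
  atom 4: C, bond orders sum to 4 (valence 4) → 0 H
  atom 5: O with explicit H count 1
  atom 6: O, bond orders sum to 2 (valence 2) → 0 H
  atom 7: C, bond orders sum to 4 (valence 4) → 0 H
  atom 8: O, bond orders sum to 1 (valence 2) → 1 H
  atom 9: C, bond orders sum to 4 (valence 4) → 0 H
  atom 10: C, bond orders sum to 2 (valence 4) → 2 H
  atom 11: C, bond orders sum to 1 (valence 4) → 3 H
  atom 12: N, bond orders sum to 3 (valence 3) → 0 H
  atom 13: C, bond orders sum to 4 (valence 4) → 0 H
  atom 14: C, bond orders sum to 1 (valence 4) → 3 H
Total hydrogens: 10.

10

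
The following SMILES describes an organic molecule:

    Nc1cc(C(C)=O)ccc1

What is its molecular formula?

Walk through each heavy atom and fill implicit hydrogens from standard valence (C 4, N 3, O 2, S 2, halogen 1); for lowercase aromatic atoms, an aromatic c carries 1 H when it has two neighbours and 0 H with three, and aromatic n carries 0 H:
  atom 1: N, bond orders sum to 1 (valence 3) → 2 H
  atom 2: aromatic c, 3 neighbours → 0 H
  atom 3: aromatic c, 2 neighbours → 1 H
  atom 4: aromatic c, 3 neighbours → 0 H
  atom 5: C, bond orders sum to 4 (valence 4) → 0 H
  atom 6: C, bond orders sum to 1 (valence 4) → 3 H
  atom 7: O, bond orders sum to 2 (valence 2) → 0 H
  atom 8: aromatic c, 2 neighbours → 1 H
  atom 9: aromatic c, 2 neighbours → 1 H
  atom 10: aromatic c, 2 neighbours → 1 H
Totals → C:8, H:9, N:1, O:1.

C8H9NO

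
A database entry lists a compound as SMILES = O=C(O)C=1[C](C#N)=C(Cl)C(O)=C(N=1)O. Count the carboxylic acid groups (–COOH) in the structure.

The carboxylic acid motif appears at heavy-atom position 2 in the SMILES.
Other groups present: 2 hydroxyl, 1 nitrile.
Carboxylic acid count: 1.

1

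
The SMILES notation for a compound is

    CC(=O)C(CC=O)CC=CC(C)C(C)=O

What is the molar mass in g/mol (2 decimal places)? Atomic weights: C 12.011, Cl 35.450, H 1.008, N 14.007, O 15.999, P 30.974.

First, the molecular formula is C12H18O3 (counting implicit H from valence).
  C: 12 × 12.011 = 144.132
  H: 18 × 1.008 = 18.144
  O: 3 × 15.999 = 47.997
Sum: 12×12.011 + 18×1.008 + 3×15.999 = 210.273 → 210.27 g/mol.

210.27 g/mol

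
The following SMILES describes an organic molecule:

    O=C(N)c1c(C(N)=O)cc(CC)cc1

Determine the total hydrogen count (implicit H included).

12

Walk through each heavy atom and fill implicit hydrogens from standard valence (C 4, N 3, O 2, S 2, halogen 1); for lowercase aromatic atoms, an aromatic c carries 1 H when it has two neighbours and 0 H with three, and aromatic n carries 0 H:
  atom 1: O, bond orders sum to 2 (valence 2) → 0 H
  atom 2: C, bond orders sum to 4 (valence 4) → 0 H
  atom 3: N, bond orders sum to 1 (valence 3) → 2 H
  atom 4: aromatic c, 3 neighbours → 0 H
  atom 5: aromatic c, 3 neighbours → 0 H
  atom 6: C, bond orders sum to 4 (valence 4) → 0 H
  atom 7: N, bond orders sum to 1 (valence 3) → 2 H
  atom 8: O, bond orders sum to 2 (valence 2) → 0 H
  atom 9: aromatic c, 2 neighbours → 1 H
  atom 10: aromatic c, 3 neighbours → 0 H
  atom 11: C, bond orders sum to 2 (valence 4) → 2 H
  atom 12: C, bond orders sum to 1 (valence 4) → 3 H
  atom 13: aromatic c, 2 neighbours → 1 H
  atom 14: aromatic c, 2 neighbours → 1 H
Total hydrogens: 12.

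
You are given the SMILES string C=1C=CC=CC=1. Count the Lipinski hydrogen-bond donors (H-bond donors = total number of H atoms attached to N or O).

Donors: find every N or O and count the H atoms it carries.
  (no N or O atoms present)
Lipinski HBD = 0.

0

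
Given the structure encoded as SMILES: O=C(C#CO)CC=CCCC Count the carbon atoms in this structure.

9

Count every carbon token in the SMILES (each C, including those in ring-closure positions and inside branches).
Carbon count: 9.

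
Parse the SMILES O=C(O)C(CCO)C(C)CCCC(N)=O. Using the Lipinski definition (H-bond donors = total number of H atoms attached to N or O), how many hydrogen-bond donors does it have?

4

Donors: find every N or O and count the H atoms it carries.
  atom 1 (O): bond orders sum to 2 → 0 H
  atom 3 (O): bond orders sum to 1 → 1 H
  atom 7 (O): bond orders sum to 1 → 1 H
  atom 14 (N): bond orders sum to 1 → 2 H
  atom 15 (O): bond orders sum to 2 → 0 H
Lipinski HBD = 4.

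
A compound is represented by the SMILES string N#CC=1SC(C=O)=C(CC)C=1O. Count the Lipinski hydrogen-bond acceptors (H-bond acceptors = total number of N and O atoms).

N atoms: 1; O atoms: 2.
Lipinski HBA = 1 + 2 = 3.

3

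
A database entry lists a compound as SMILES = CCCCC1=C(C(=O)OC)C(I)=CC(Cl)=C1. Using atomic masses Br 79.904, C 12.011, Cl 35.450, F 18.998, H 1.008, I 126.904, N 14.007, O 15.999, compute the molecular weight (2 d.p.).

First, the molecular formula is C12H14ClIO2 (counting implicit H from valence).
  C: 12 × 12.011 = 144.132
  Cl: 1 × 35.450 = 35.450
  H: 14 × 1.008 = 14.112
  I: 1 × 126.904 = 126.904
  O: 2 × 15.999 = 31.998
Sum: 12×12.011 + 1×35.450 + 14×1.008 + 1×126.904 + 2×15.999 = 352.596 → 352.60 g/mol.

352.60 g/mol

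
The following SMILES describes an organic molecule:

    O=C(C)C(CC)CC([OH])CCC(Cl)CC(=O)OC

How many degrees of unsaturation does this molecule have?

Molecular formula: C13H23ClO4.
DoU = (2C + 2 + N − H − X) / 2, where X is the halogen count and O/S are ignored.
    = (2·13 + 2 + 0 − 23 − 1) / 2 = 4 / 2 = 2.

2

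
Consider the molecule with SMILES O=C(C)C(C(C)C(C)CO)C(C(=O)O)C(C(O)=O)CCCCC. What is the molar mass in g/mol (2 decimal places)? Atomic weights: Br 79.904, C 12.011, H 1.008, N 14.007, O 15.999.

First, the molecular formula is C17H30O6 (counting implicit H from valence).
  C: 17 × 12.011 = 204.187
  H: 30 × 1.008 = 30.240
  O: 6 × 15.999 = 95.994
Sum: 17×12.011 + 30×1.008 + 6×15.999 = 330.421 → 330.42 g/mol.

330.42 g/mol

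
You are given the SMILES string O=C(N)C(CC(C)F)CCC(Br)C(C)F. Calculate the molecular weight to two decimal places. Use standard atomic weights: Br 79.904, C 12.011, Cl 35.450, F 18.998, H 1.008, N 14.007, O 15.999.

First, the molecular formula is C10H18BrF2NO (counting implicit H from valence).
  Br: 1 × 79.904 = 79.904
  C: 10 × 12.011 = 120.110
  F: 2 × 18.998 = 37.996
  H: 18 × 1.008 = 18.144
  N: 1 × 14.007 = 14.007
  O: 1 × 15.999 = 15.999
Sum: 1×79.904 + 10×12.011 + 2×18.998 + 18×1.008 + 1×14.007 + 1×15.999 = 286.160 → 286.16 g/mol.

286.16 g/mol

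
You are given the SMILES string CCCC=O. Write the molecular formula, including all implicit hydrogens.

C4H8O

Walk through each heavy atom and fill implicit hydrogens from standard valence (C 4, N 3, O 2, S 2, halogen 1):
  atom 1: C, bond orders sum to 1 (valence 4) → 3 H
  atom 2: C, bond orders sum to 2 (valence 4) → 2 H
  atom 3: C, bond orders sum to 2 (valence 4) → 2 H
  atom 4: C, bond orders sum to 3 (valence 4) → 1 H
  atom 5: O, bond orders sum to 2 (valence 2) → 0 H
Totals → C:4, H:8, O:1.
In Hill order: C4H8O.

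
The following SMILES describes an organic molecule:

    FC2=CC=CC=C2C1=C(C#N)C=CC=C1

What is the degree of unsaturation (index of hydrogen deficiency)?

10

Degree of unsaturation = (number of rings) + (number of π bonds).
Ring closures in the SMILES: 2.
π bonds: 6 double bonds (each 1 DoU), 1 triple bond (each 2 DoU) → 8 DoU from unsaturation.
Total DoU = 2 + 8 = 10.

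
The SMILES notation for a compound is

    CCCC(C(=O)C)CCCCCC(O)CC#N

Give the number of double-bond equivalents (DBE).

Degree of unsaturation = (number of rings) + (number of π bonds).
Ring closures in the SMILES: 0.
π bonds: 1 double bond (each 1 DoU), 1 triple bond (each 2 DoU) → 3 DoU from unsaturation.
Total DoU = 0 + 3 = 3.

3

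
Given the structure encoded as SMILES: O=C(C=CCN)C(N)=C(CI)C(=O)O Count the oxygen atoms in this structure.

3

Scan the SMILES for O atoms (remember two-letter symbols like Cl and Br are single atoms).
Oxygen count: 3.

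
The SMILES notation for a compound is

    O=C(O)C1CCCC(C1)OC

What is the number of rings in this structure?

1

In SMILES, each pair of matching ring-closure digits denotes one ring-closing bond; the number of such bonds equals the number of independent rings.
Ring-closure bonds here: 1.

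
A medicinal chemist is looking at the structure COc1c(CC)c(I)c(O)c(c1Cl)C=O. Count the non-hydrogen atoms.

Every atom symbol written in the SMILES (organic subset) is one heavy atom; implicit H are not written.
Heavy atoms by element → C:10, Cl:1, I:1, O:3.
Total: 15.

15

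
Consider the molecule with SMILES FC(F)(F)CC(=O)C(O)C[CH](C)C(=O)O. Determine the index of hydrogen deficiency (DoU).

2

Molecular formula: C8H11F3O4.
DoU = (2C + 2 + N − H − X) / 2, where X is the halogen count and O/S are ignored.
    = (2·8 + 2 + 0 − 11 − 3) / 2 = 4 / 2 = 2.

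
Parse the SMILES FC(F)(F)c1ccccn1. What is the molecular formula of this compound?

C6H4F3N

Walk through each heavy atom and fill implicit hydrogens from standard valence (C 4, N 3, O 2, S 2, halogen 1); for lowercase aromatic atoms, an aromatic c carries 1 H when it has two neighbours and 0 H with three, and aromatic n carries 0 H:
  atom 1: F (halogen, monovalent) → 0 H
  atom 2: C, bond orders sum to 4 (valence 4) → 0 H
  atom 3: F (halogen, monovalent) → 0 H
  atom 4: F (halogen, monovalent) → 0 H
  atom 5: aromatic c, 3 neighbours → 0 H
  atom 6: aromatic c, 2 neighbours → 1 H
  atom 7: aromatic c, 2 neighbours → 1 H
  atom 8: aromatic c, 2 neighbours → 1 H
  atom 9: aromatic c, 2 neighbours → 1 H
  atom 10: aromatic n, 2 neighbours → 0 H
Totals → C:6, H:4, F:3, N:1.
In Hill order: C6H4F3N.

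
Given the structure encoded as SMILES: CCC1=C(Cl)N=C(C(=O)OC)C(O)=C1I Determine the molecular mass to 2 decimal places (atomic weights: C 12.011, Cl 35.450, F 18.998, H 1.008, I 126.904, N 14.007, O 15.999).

First, the molecular formula is C9H9ClINO3 (counting implicit H from valence).
  C: 9 × 12.011 = 108.099
  Cl: 1 × 35.450 = 35.450
  H: 9 × 1.008 = 9.072
  I: 1 × 126.904 = 126.904
  N: 1 × 14.007 = 14.007
  O: 3 × 15.999 = 47.997
Sum: 9×12.011 + 1×35.450 + 9×1.008 + 1×126.904 + 1×14.007 + 3×15.999 = 341.529 → 341.53 g/mol.

341.53 g/mol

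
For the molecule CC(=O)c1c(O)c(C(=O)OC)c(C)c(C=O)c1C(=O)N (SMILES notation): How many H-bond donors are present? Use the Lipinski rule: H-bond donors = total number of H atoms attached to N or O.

Donors: find every N or O and count the H atoms it carries.
  atom 3 (O): bond orders sum to 2 → 0 H
  atom 6 (O): bond orders sum to 1 → 1 H
  atom 9 (O): bond orders sum to 2 → 0 H
  atom 10 (O): bond orders sum to 2 → 0 H
  atom 16 (O): bond orders sum to 2 → 0 H
  atom 19 (O): bond orders sum to 2 → 0 H
  atom 20 (N): bond orders sum to 1 → 2 H
Lipinski HBD = 3.

3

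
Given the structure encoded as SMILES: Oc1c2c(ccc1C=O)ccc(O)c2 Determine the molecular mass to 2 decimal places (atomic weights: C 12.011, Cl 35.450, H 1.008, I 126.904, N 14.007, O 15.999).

188.18 g/mol

First, the molecular formula is C11H8O3 (counting implicit H from valence).
  C: 11 × 12.011 = 132.121
  H: 8 × 1.008 = 8.064
  O: 3 × 15.999 = 47.997
Sum: 11×12.011 + 8×1.008 + 3×15.999 = 188.182 → 188.18 g/mol.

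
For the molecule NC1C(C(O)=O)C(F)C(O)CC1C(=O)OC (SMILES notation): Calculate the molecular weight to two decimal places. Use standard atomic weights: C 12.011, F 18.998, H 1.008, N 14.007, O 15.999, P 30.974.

235.21 g/mol

First, the molecular formula is C9H14FNO5 (counting implicit H from valence).
  C: 9 × 12.011 = 108.099
  F: 1 × 18.998 = 18.998
  H: 14 × 1.008 = 14.112
  N: 1 × 14.007 = 14.007
  O: 5 × 15.999 = 79.995
Sum: 9×12.011 + 1×18.998 + 14×1.008 + 1×14.007 + 5×15.999 = 235.211 → 235.21 g/mol.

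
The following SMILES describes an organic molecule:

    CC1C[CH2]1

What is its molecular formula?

Walk through each heavy atom and fill implicit hydrogens from standard valence (C 4, N 3, O 2, S 2, halogen 1):
  atom 1: C, bond orders sum to 1 (valence 4) → 3 H
  atom 2: C, bond orders sum to 3 (valence 4) → 1 H
  atom 3: C, bond orders sum to 2 (valence 4) → 2 H
  atom 4: C with explicit H count 2
Totals → C:4, H:8.

C4H8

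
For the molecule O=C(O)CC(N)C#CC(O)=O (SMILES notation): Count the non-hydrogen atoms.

11

Every atom symbol written in the SMILES (organic subset) is one heavy atom; implicit H are not written.
Heavy atoms by element → C:6, N:1, O:4.
Total: 11.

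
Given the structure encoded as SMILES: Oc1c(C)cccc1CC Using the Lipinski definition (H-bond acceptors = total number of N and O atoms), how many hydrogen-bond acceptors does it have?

N atoms: 0; O atoms: 1.
Lipinski HBA = 0 + 1 = 1.

1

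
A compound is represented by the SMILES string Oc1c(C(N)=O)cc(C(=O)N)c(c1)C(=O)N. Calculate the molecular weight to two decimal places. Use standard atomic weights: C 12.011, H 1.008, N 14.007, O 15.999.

First, the molecular formula is C9H9N3O4 (counting implicit H from valence).
  C: 9 × 12.011 = 108.099
  H: 9 × 1.008 = 9.072
  N: 3 × 14.007 = 42.021
  O: 4 × 15.999 = 63.996
Sum: 9×12.011 + 9×1.008 + 3×14.007 + 4×15.999 = 223.188 → 223.19 g/mol.

223.19 g/mol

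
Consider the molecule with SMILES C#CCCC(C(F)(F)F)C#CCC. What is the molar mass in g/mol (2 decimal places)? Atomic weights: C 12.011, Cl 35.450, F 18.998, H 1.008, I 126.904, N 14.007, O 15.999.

First, the molecular formula is C10H11F3 (counting implicit H from valence).
  C: 10 × 12.011 = 120.110
  F: 3 × 18.998 = 56.994
  H: 11 × 1.008 = 11.088
Sum: 10×12.011 + 3×18.998 + 11×1.008 = 188.192 → 188.19 g/mol.

188.19 g/mol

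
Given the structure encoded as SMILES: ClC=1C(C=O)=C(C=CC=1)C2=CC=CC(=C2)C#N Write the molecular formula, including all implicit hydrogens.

C14H8ClNO

Walk through each heavy atom and fill implicit hydrogens from standard valence (C 4, N 3, O 2, S 2, halogen 1):
  atom 1: Cl (halogen, monovalent) → 0 H
  atom 2: C, bond orders sum to 4 (valence 4) → 0 H
  atom 3: C, bond orders sum to 4 (valence 4) → 0 H
  atom 4: C, bond orders sum to 3 (valence 4) → 1 H
  atom 5: O, bond orders sum to 2 (valence 2) → 0 H
  atom 6: C, bond orders sum to 4 (valence 4) → 0 H
  atom 7: C, bond orders sum to 3 (valence 4) → 1 H
  atom 8: C, bond orders sum to 3 (valence 4) → 1 H
  atom 9: C, bond orders sum to 3 (valence 4) → 1 H
  atom 10: C, bond orders sum to 4 (valence 4) → 0 H
  atom 11: C, bond orders sum to 3 (valence 4) → 1 H
  atom 12: C, bond orders sum to 3 (valence 4) → 1 H
  atom 13: C, bond orders sum to 3 (valence 4) → 1 H
  atom 14: C, bond orders sum to 4 (valence 4) → 0 H
  atom 15: C, bond orders sum to 3 (valence 4) → 1 H
  atom 16: C, bond orders sum to 4 (valence 4) → 0 H
  atom 17: N, bond orders sum to 3 (valence 3) → 0 H
Totals → C:14, H:8, Cl:1, N:1, O:1.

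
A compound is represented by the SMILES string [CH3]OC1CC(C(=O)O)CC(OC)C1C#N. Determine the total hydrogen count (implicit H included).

Walk through each heavy atom and fill implicit hydrogens from standard valence (C 4, N 3, O 2, S 2, halogen 1):
  atom 1: C with explicit H count 3
  atom 2: O, bond orders sum to 2 (valence 2) → 0 H
  atom 3: C, bond orders sum to 3 (valence 4) → 1 H
  atom 4: C, bond orders sum to 2 (valence 4) → 2 H
  atom 5: C, bond orders sum to 3 (valence 4) → 1 H
  atom 6: C, bond orders sum to 4 (valence 4) → 0 H
  atom 7: O, bond orders sum to 2 (valence 2) → 0 H
  atom 8: O, bond orders sum to 1 (valence 2) → 1 H
  atom 9: C, bond orders sum to 2 (valence 4) → 2 H
  atom 10: C, bond orders sum to 3 (valence 4) → 1 H
  atom 11: O, bond orders sum to 2 (valence 2) → 0 H
  atom 12: C, bond orders sum to 1 (valence 4) → 3 H
  atom 13: C, bond orders sum to 3 (valence 4) → 1 H
  atom 14: C, bond orders sum to 4 (valence 4) → 0 H
  atom 15: N, bond orders sum to 3 (valence 3) → 0 H
Total hydrogens: 15.

15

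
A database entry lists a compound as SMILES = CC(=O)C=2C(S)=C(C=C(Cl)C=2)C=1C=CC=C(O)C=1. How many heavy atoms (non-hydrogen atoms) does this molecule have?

Every atom symbol written in the SMILES (organic subset) is one heavy atom; implicit H are not written.
Heavy atoms by element → C:14, Cl:1, O:2, S:1.
Total: 18.

18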